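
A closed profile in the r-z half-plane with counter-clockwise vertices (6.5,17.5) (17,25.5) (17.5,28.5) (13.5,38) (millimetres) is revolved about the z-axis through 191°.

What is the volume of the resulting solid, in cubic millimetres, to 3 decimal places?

Volume = 3720.413 mm³

Profile (r,z), 4 vertices: (6.5,17.5) (17,25.5) (17.5,28.5) (13.5,38)
edge 0: (6.5,17.5)→(17,25.5)  cross = 6.5·25.5 − 17·17.5 = -131.7500; (r_i+r_j)·cross = 23.5·-131.7500 = -3096.1250
edge 1: (17,25.5)→(17.5,28.5)  cross = 17·28.5 − 17.5·25.5 = 38.2500; (r_i+r_j)·cross = 34.5·38.2500 = 1319.6250
edge 2: (17.5,28.5)→(13.5,38)  cross = 17.5·38 − 13.5·28.5 = 280.2500; (r_i+r_j)·cross = 31·280.2500 = 8687.7500
edge 3: (13.5,38)→(6.5,17.5)  cross = 13.5·17.5 − 6.5·38 = -10.7500; (r_i+r_j)·cross = 20·-10.7500 = -215.0000
Σcross = 176.0000 → A = |Σcross|/2 = 88.0000 mm²
Σ(r_i+r_j)·cross = 6696.2500 → first moment M = |Σ|/6 = 1116.0417
R_c = M/A = 1116.0417/88.0000 = 12.6823 mm
θ = 191° = 3.333579 rad
V = θ·R_c·A = 3.333579·12.6823·88.0000 = 3720.413 mm³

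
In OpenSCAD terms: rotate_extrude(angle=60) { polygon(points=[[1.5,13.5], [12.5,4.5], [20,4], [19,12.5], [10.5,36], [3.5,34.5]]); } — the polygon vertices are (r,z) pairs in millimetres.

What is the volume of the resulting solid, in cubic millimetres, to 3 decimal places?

Profile (r,z), 6 vertices: (1.5,13.5) (12.5,4.5) (20,4) (19,12.5) (10.5,36) (3.5,34.5)
edge 0: (1.5,13.5)→(12.5,4.5)  cross = 1.5·4.5 − 12.5·13.5 = -162.0000; (r_i+r_j)·cross = 14·-162.0000 = -2268.0000
edge 1: (12.5,4.5)→(20,4)  cross = 12.5·4 − 20·4.5 = -40.0000; (r_i+r_j)·cross = 32.5·-40.0000 = -1300.0000
edge 2: (20,4)→(19,12.5)  cross = 20·12.5 − 19·4 = 174.0000; (r_i+r_j)·cross = 39·174.0000 = 6786.0000
edge 3: (19,12.5)→(10.5,36)  cross = 19·36 − 10.5·12.5 = 552.7500; (r_i+r_j)·cross = 29.5·552.7500 = 16306.1250
edge 4: (10.5,36)→(3.5,34.5)  cross = 10.5·34.5 − 3.5·36 = 236.2500; (r_i+r_j)·cross = 14·236.2500 = 3307.5000
edge 5: (3.5,34.5)→(1.5,13.5)  cross = 3.5·13.5 − 1.5·34.5 = -4.5000; (r_i+r_j)·cross = 5·-4.5000 = -22.5000
Σcross = 756.5000 → A = |Σcross|/2 = 378.2500 mm²
Σ(r_i+r_j)·cross = 22809.1250 → first moment M = |Σ|/6 = 3801.5208
R_c = M/A = 3801.5208/378.2500 = 10.0503 mm
θ = 60° = 1.047198 rad
V = θ·R_c·A = 1.047198·10.0503·378.2500 = 3980.943 mm³

Volume = 3980.943 mm³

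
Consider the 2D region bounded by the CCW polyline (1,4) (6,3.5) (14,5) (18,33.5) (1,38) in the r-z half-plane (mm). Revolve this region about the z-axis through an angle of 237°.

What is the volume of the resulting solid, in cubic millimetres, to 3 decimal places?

Volume = 16474.023 mm³

Profile (r,z), 5 vertices: (1,4) (6,3.5) (14,5) (18,33.5) (1,38)
edge 0: (1,4)→(6,3.5)  cross = 1·3.5 − 6·4 = -20.5000; (r_i+r_j)·cross = 7·-20.5000 = -143.5000
edge 1: (6,3.5)→(14,5)  cross = 6·5 − 14·3.5 = -19.0000; (r_i+r_j)·cross = 20·-19.0000 = -380.0000
edge 2: (14,5)→(18,33.5)  cross = 14·33.5 − 18·5 = 379.0000; (r_i+r_j)·cross = 32·379.0000 = 12128.0000
edge 3: (18,33.5)→(1,38)  cross = 18·38 − 1·33.5 = 650.5000; (r_i+r_j)·cross = 19·650.5000 = 12359.5000
edge 4: (1,38)→(1,4)  cross = 1·4 − 1·38 = -34.0000; (r_i+r_j)·cross = 2·-34.0000 = -68.0000
Σcross = 956.0000 → A = |Σcross|/2 = 478.0000 mm²
Σ(r_i+r_j)·cross = 23896.0000 → first moment M = |Σ|/6 = 3982.6667
R_c = M/A = 3982.6667/478.0000 = 8.3319 mm
θ = 237° = 4.136430 rad
V = θ·R_c·A = 4.136430·8.3319·478.0000 = 16474.023 mm³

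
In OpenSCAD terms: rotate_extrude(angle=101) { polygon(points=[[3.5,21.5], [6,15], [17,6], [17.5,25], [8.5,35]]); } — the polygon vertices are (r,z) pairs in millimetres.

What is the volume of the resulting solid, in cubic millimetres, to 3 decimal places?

Volume = 4818.052 mm³

Profile (r,z), 5 vertices: (3.5,21.5) (6,15) (17,6) (17.5,25) (8.5,35)
edge 0: (3.5,21.5)→(6,15)  cross = 3.5·15 − 6·21.5 = -76.5000; (r_i+r_j)·cross = 9.5·-76.5000 = -726.7500
edge 1: (6,15)→(17,6)  cross = 6·6 − 17·15 = -219.0000; (r_i+r_j)·cross = 23·-219.0000 = -5037.0000
edge 2: (17,6)→(17.5,25)  cross = 17·25 − 17.5·6 = 320.0000; (r_i+r_j)·cross = 34.5·320.0000 = 11040.0000
edge 3: (17.5,25)→(8.5,35)  cross = 17.5·35 − 8.5·25 = 400.0000; (r_i+r_j)·cross = 26·400.0000 = 10400.0000
edge 4: (8.5,35)→(3.5,21.5)  cross = 8.5·21.5 − 3.5·35 = 60.2500; (r_i+r_j)·cross = 12·60.2500 = 723.0000
Σcross = 484.7500 → A = |Σcross|/2 = 242.3750 mm²
Σ(r_i+r_j)·cross = 16399.2500 → first moment M = |Σ|/6 = 2733.2083
R_c = M/A = 2733.2083/242.3750 = 11.2768 mm
θ = 101° = 1.762783 rad
V = θ·R_c·A = 1.762783·11.2768·242.3750 = 4818.052 mm³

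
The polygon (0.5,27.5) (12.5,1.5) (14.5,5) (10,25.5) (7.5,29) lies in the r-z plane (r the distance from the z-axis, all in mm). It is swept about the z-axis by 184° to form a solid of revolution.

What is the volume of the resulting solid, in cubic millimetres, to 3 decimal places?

Volume = 4141.242 mm³

Profile (r,z), 5 vertices: (0.5,27.5) (12.5,1.5) (14.5,5) (10,25.5) (7.5,29)
edge 0: (0.5,27.5)→(12.5,1.5)  cross = 0.5·1.5 − 12.5·27.5 = -343.0000; (r_i+r_j)·cross = 13·-343.0000 = -4459.0000
edge 1: (12.5,1.5)→(14.5,5)  cross = 12.5·5 − 14.5·1.5 = 40.7500; (r_i+r_j)·cross = 27·40.7500 = 1100.2500
edge 2: (14.5,5)→(10,25.5)  cross = 14.5·25.5 − 10·5 = 319.7500; (r_i+r_j)·cross = 24.5·319.7500 = 7833.8750
edge 3: (10,25.5)→(7.5,29)  cross = 10·29 − 7.5·25.5 = 98.7500; (r_i+r_j)·cross = 17.5·98.7500 = 1728.1250
edge 4: (7.5,29)→(0.5,27.5)  cross = 7.5·27.5 − 0.5·29 = 191.7500; (r_i+r_j)·cross = 8·191.7500 = 1534.0000
Σcross = 308.0000 → A = |Σcross|/2 = 154.0000 mm²
Σ(r_i+r_j)·cross = 7737.2500 → first moment M = |Σ|/6 = 1289.5417
R_c = M/A = 1289.5417/154.0000 = 8.3736 mm
θ = 184° = 3.211406 rad
V = θ·R_c·A = 3.211406·8.3736·154.0000 = 4141.242 mm³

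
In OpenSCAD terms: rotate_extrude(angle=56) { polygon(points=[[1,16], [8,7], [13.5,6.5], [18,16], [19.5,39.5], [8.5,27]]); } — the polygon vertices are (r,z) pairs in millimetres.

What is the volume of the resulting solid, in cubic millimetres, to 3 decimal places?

Volume = 3657.820 mm³

Profile (r,z), 6 vertices: (1,16) (8,7) (13.5,6.5) (18,16) (19.5,39.5) (8.5,27)
edge 0: (1,16)→(8,7)  cross = 1·7 − 8·16 = -121.0000; (r_i+r_j)·cross = 9·-121.0000 = -1089.0000
edge 1: (8,7)→(13.5,6.5)  cross = 8·6.5 − 13.5·7 = -42.5000; (r_i+r_j)·cross = 21.5·-42.5000 = -913.7500
edge 2: (13.5,6.5)→(18,16)  cross = 13.5·16 − 18·6.5 = 99.0000; (r_i+r_j)·cross = 31.5·99.0000 = 3118.5000
edge 3: (18,16)→(19.5,39.5)  cross = 18·39.5 − 19.5·16 = 399.0000; (r_i+r_j)·cross = 37.5·399.0000 = 14962.5000
edge 4: (19.5,39.5)→(8.5,27)  cross = 19.5·27 − 8.5·39.5 = 190.7500; (r_i+r_j)·cross = 28·190.7500 = 5341.0000
edge 5: (8.5,27)→(1,16)  cross = 8.5·16 − 1·27 = 109.0000; (r_i+r_j)·cross = 9.5·109.0000 = 1035.5000
Σcross = 634.2500 → A = |Σcross|/2 = 317.1250 mm²
Σ(r_i+r_j)·cross = 22454.7500 → first moment M = |Σ|/6 = 3742.4583
R_c = M/A = 3742.4583/317.1250 = 11.8012 mm
θ = 56° = 0.977384 rad
V = θ·R_c·A = 0.977384·11.8012·317.1250 = 3657.820 mm³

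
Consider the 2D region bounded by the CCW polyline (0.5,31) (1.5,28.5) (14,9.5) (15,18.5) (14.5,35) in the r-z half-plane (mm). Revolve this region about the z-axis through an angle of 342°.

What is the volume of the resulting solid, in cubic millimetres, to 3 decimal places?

Volume = 11345.626 mm³

Profile (r,z), 5 vertices: (0.5,31) (1.5,28.5) (14,9.5) (15,18.5) (14.5,35)
edge 0: (0.5,31)→(1.5,28.5)  cross = 0.5·28.5 − 1.5·31 = -32.2500; (r_i+r_j)·cross = 2·-32.2500 = -64.5000
edge 1: (1.5,28.5)→(14,9.5)  cross = 1.5·9.5 − 14·28.5 = -384.7500; (r_i+r_j)·cross = 15.5·-384.7500 = -5963.6250
edge 2: (14,9.5)→(15,18.5)  cross = 14·18.5 − 15·9.5 = 116.5000; (r_i+r_j)·cross = 29·116.5000 = 3378.5000
edge 3: (15,18.5)→(14.5,35)  cross = 15·35 − 14.5·18.5 = 256.7500; (r_i+r_j)·cross = 29.5·256.7500 = 7574.1250
edge 4: (14.5,35)→(0.5,31)  cross = 14.5·31 − 0.5·35 = 432.0000; (r_i+r_j)·cross = 15·432.0000 = 6480.0000
Σcross = 388.2500 → A = |Σcross|/2 = 194.1250 mm²
Σ(r_i+r_j)·cross = 11404.5000 → first moment M = |Σ|/6 = 1900.7500
R_c = M/A = 1900.7500/194.1250 = 9.7914 mm
θ = 342° = 5.969026 rad
V = θ·R_c·A = 5.969026·9.7914·194.1250 = 11345.626 mm³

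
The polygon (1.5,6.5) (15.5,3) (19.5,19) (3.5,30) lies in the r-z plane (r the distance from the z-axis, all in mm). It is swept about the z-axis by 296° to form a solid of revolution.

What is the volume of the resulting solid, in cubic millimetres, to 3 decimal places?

Profile (r,z), 4 vertices: (1.5,6.5) (15.5,3) (19.5,19) (3.5,30)
edge 0: (1.5,6.5)→(15.5,3)  cross = 1.5·3 − 15.5·6.5 = -96.2500; (r_i+r_j)·cross = 17·-96.2500 = -1636.2500
edge 1: (15.5,3)→(19.5,19)  cross = 15.5·19 − 19.5·3 = 236.0000; (r_i+r_j)·cross = 35·236.0000 = 8260.0000
edge 2: (19.5,19)→(3.5,30)  cross = 19.5·30 − 3.5·19 = 518.5000; (r_i+r_j)·cross = 23·518.5000 = 11925.5000
edge 3: (3.5,30)→(1.5,6.5)  cross = 3.5·6.5 − 1.5·30 = -22.2500; (r_i+r_j)·cross = 5·-22.2500 = -111.2500
Σcross = 636.0000 → A = |Σcross|/2 = 318.0000 mm²
Σ(r_i+r_j)·cross = 18438.0000 → first moment M = |Σ|/6 = 3073.0000
R_c = M/A = 3073.0000/318.0000 = 9.6635 mm
θ = 296° = 5.166175 rad
V = θ·R_c·A = 5.166175·9.6635·318.0000 = 15875.655 mm³

Volume = 15875.655 mm³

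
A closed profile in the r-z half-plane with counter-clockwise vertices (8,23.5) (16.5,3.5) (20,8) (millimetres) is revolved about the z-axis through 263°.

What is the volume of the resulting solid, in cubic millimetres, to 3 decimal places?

Profile (r,z), 3 vertices: (8,23.5) (16.5,3.5) (20,8)
edge 0: (8,23.5)→(16.5,3.5)  cross = 8·3.5 − 16.5·23.5 = -359.7500; (r_i+r_j)·cross = 24.5·-359.7500 = -8813.8750
edge 1: (16.5,3.5)→(20,8)  cross = 16.5·8 − 20·3.5 = 62.0000; (r_i+r_j)·cross = 36.5·62.0000 = 2263.0000
edge 2: (20,8)→(8,23.5)  cross = 20·23.5 − 8·8 = 406.0000; (r_i+r_j)·cross = 28·406.0000 = 11368.0000
Σcross = 108.2500 → A = |Σcross|/2 = 54.1250 mm²
Σ(r_i+r_j)·cross = 4817.1250 → first moment M = |Σ|/6 = 802.8542
R_c = M/A = 802.8542/54.1250 = 14.8333 mm
θ = 263° = 4.590216 rad
V = θ·R_c·A = 4.590216·14.8333·54.1250 = 3685.274 mm³

Volume = 3685.274 mm³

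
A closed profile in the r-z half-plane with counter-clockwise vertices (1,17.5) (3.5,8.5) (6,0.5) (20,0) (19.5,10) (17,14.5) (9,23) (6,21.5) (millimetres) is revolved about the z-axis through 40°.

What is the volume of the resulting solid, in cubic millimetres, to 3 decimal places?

Volume = 2238.690 mm³

Profile (r,z), 8 vertices: (1,17.5) (3.5,8.5) (6,0.5) (20,0) (19.5,10) (17,14.5) (9,23) (6,21.5)
edge 0: (1,17.5)→(3.5,8.5)  cross = 1·8.5 − 3.5·17.5 = -52.7500; (r_i+r_j)·cross = 4.5·-52.7500 = -237.3750
edge 1: (3.5,8.5)→(6,0.5)  cross = 3.5·0.5 − 6·8.5 = -49.2500; (r_i+r_j)·cross = 9.5·-49.2500 = -467.8750
edge 2: (6,0.5)→(20,0)  cross = 6·0 − 20·0.5 = -10.0000; (r_i+r_j)·cross = 26·-10.0000 = -260.0000
edge 3: (20,0)→(19.5,10)  cross = 20·10 − 19.5·0 = 200.0000; (r_i+r_j)·cross = 39.5·200.0000 = 7900.0000
edge 4: (19.5,10)→(17,14.5)  cross = 19.5·14.5 − 17·10 = 112.7500; (r_i+r_j)·cross = 36.5·112.7500 = 4115.3750
edge 5: (17,14.5)→(9,23)  cross = 17·23 − 9·14.5 = 260.5000; (r_i+r_j)·cross = 26·260.5000 = 6773.0000
edge 6: (9,23)→(6,21.5)  cross = 9·21.5 − 6·23 = 55.5000; (r_i+r_j)·cross = 15·55.5000 = 832.5000
edge 7: (6,21.5)→(1,17.5)  cross = 6·17.5 − 1·21.5 = 83.5000; (r_i+r_j)·cross = 7·83.5000 = 584.5000
Σcross = 600.2500 → A = |Σcross|/2 = 300.1250 mm²
Σ(r_i+r_j)·cross = 19240.1250 → first moment M = |Σ|/6 = 3206.6875
R_c = M/A = 3206.6875/300.1250 = 10.6845 mm
θ = 40° = 0.698132 rad
V = θ·R_c·A = 0.698132·10.6845·300.1250 = 2238.690 mm³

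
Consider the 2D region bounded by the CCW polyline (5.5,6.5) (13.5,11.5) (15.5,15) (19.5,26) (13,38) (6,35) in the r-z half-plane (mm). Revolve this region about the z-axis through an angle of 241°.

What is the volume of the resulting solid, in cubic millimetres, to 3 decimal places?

Volume = 13845.902 mm³

Profile (r,z), 6 vertices: (5.5,6.5) (13.5,11.5) (15.5,15) (19.5,26) (13,38) (6,35)
edge 0: (5.5,6.5)→(13.5,11.5)  cross = 5.5·11.5 − 13.5·6.5 = -24.5000; (r_i+r_j)·cross = 19·-24.5000 = -465.5000
edge 1: (13.5,11.5)→(15.5,15)  cross = 13.5·15 − 15.5·11.5 = 24.2500; (r_i+r_j)·cross = 29·24.2500 = 703.2500
edge 2: (15.5,15)→(19.5,26)  cross = 15.5·26 − 19.5·15 = 110.5000; (r_i+r_j)·cross = 35·110.5000 = 3867.5000
edge 3: (19.5,26)→(13,38)  cross = 19.5·38 − 13·26 = 403.0000; (r_i+r_j)·cross = 32.5·403.0000 = 13097.5000
edge 4: (13,38)→(6,35)  cross = 13·35 − 6·38 = 227.0000; (r_i+r_j)·cross = 19·227.0000 = 4313.0000
edge 5: (6,35)→(5.5,6.5)  cross = 6·6.5 − 5.5·35 = -153.5000; (r_i+r_j)·cross = 11.5·-153.5000 = -1765.2500
Σcross = 586.7500 → A = |Σcross|/2 = 293.3750 mm²
Σ(r_i+r_j)·cross = 19750.5000 → first moment M = |Σ|/6 = 3291.7500
R_c = M/A = 3291.7500/293.3750 = 11.2203 mm
θ = 241° = 4.206243 rad
V = θ·R_c·A = 4.206243·11.2203·293.3750 = 13845.902 mm³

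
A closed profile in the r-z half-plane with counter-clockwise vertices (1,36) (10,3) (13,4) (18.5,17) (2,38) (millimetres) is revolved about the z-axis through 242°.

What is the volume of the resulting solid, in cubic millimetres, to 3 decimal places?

Profile (r,z), 5 vertices: (1,36) (10,3) (13,4) (18.5,17) (2,38)
edge 0: (1,36)→(10,3)  cross = 1·3 − 10·36 = -357.0000; (r_i+r_j)·cross = 11·-357.0000 = -3927.0000
edge 1: (10,3)→(13,4)  cross = 10·4 − 13·3 = 1.0000; (r_i+r_j)·cross = 23·1.0000 = 23.0000
edge 2: (13,4)→(18.5,17)  cross = 13·17 − 18.5·4 = 147.0000; (r_i+r_j)·cross = 31.5·147.0000 = 4630.5000
edge 3: (18.5,17)→(2,38)  cross = 18.5·38 − 2·17 = 669.0000; (r_i+r_j)·cross = 20.5·669.0000 = 13714.5000
edge 4: (2,38)→(1,36)  cross = 2·36 − 1·38 = 34.0000; (r_i+r_j)·cross = 3·34.0000 = 102.0000
Σcross = 494.0000 → A = |Σcross|/2 = 247.0000 mm²
Σ(r_i+r_j)·cross = 14543.0000 → first moment M = |Σ|/6 = 2423.8333
R_c = M/A = 2423.8333/247.0000 = 9.8131 mm
θ = 242° = 4.223697 rad
V = θ·R_c·A = 4.223697·9.8131·247.0000 = 10237.537 mm³

Volume = 10237.537 mm³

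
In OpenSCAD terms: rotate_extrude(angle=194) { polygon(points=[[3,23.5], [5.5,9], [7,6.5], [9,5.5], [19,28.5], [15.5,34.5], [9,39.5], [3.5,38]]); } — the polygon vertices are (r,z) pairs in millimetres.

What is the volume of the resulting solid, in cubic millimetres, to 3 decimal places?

Profile (r,z), 8 vertices: (3,23.5) (5.5,9) (7,6.5) (9,5.5) (19,28.5) (15.5,34.5) (9,39.5) (3.5,38)
edge 0: (3,23.5)→(5.5,9)  cross = 3·9 − 5.5·23.5 = -102.2500; (r_i+r_j)·cross = 8.5·-102.2500 = -869.1250
edge 1: (5.5,9)→(7,6.5)  cross = 5.5·6.5 − 7·9 = -27.2500; (r_i+r_j)·cross = 12.5·-27.2500 = -340.6250
edge 2: (7,6.5)→(9,5.5)  cross = 7·5.5 − 9·6.5 = -20.0000; (r_i+r_j)·cross = 16·-20.0000 = -320.0000
edge 3: (9,5.5)→(19,28.5)  cross = 9·28.5 − 19·5.5 = 152.0000; (r_i+r_j)·cross = 28·152.0000 = 4256.0000
edge 4: (19,28.5)→(15.5,34.5)  cross = 19·34.5 − 15.5·28.5 = 213.7500; (r_i+r_j)·cross = 34.5·213.7500 = 7374.3750
edge 5: (15.5,34.5)→(9,39.5)  cross = 15.5·39.5 − 9·34.5 = 301.7500; (r_i+r_j)·cross = 24.5·301.7500 = 7392.8750
edge 6: (9,39.5)→(3.5,38)  cross = 9·38 − 3.5·39.5 = 203.7500; (r_i+r_j)·cross = 12.5·203.7500 = 2546.8750
edge 7: (3.5,38)→(3,23.5)  cross = 3.5·23.5 − 3·38 = -31.7500; (r_i+r_j)·cross = 6.5·-31.7500 = -206.3750
Σcross = 690.0000 → A = |Σcross|/2 = 345.0000 mm²
Σ(r_i+r_j)·cross = 19834.0000 → first moment M = |Σ|/6 = 3305.6667
R_c = M/A = 3305.6667/345.0000 = 9.5816 mm
θ = 194° = 3.385939 rad
V = θ·R_c·A = 3.385939·9.5816·345.0000 = 11192.785 mm³

Volume = 11192.785 mm³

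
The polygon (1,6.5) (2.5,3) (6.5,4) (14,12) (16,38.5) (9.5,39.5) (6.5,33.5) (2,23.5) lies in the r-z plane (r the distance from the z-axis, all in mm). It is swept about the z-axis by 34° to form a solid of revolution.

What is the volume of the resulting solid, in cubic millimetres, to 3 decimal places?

Volume = 1898.906 mm³

Profile (r,z), 8 vertices: (1,6.5) (2.5,3) (6.5,4) (14,12) (16,38.5) (9.5,39.5) (6.5,33.5) (2,23.5)
edge 0: (1,6.5)→(2.5,3)  cross = 1·3 − 2.5·6.5 = -13.2500; (r_i+r_j)·cross = 3.5·-13.2500 = -46.3750
edge 1: (2.5,3)→(6.5,4)  cross = 2.5·4 − 6.5·3 = -9.5000; (r_i+r_j)·cross = 9·-9.5000 = -85.5000
edge 2: (6.5,4)→(14,12)  cross = 6.5·12 − 14·4 = 22.0000; (r_i+r_j)·cross = 20.5·22.0000 = 451.0000
edge 3: (14,12)→(16,38.5)  cross = 14·38.5 − 16·12 = 347.0000; (r_i+r_j)·cross = 30·347.0000 = 10410.0000
edge 4: (16,38.5)→(9.5,39.5)  cross = 16·39.5 − 9.5·38.5 = 266.2500; (r_i+r_j)·cross = 25.5·266.2500 = 6789.3750
edge 5: (9.5,39.5)→(6.5,33.5)  cross = 9.5·33.5 − 6.5·39.5 = 61.5000; (r_i+r_j)·cross = 16·61.5000 = 984.0000
edge 6: (6.5,33.5)→(2,23.5)  cross = 6.5·23.5 − 2·33.5 = 85.7500; (r_i+r_j)·cross = 8.5·85.7500 = 728.8750
edge 7: (2,23.5)→(1,6.5)  cross = 2·6.5 − 1·23.5 = -10.5000; (r_i+r_j)·cross = 3·-10.5000 = -31.5000
Σcross = 749.2500 → A = |Σcross|/2 = 374.6250 mm²
Σ(r_i+r_j)·cross = 19199.8750 → first moment M = |Σ|/6 = 3199.9792
R_c = M/A = 3199.9792/374.6250 = 8.5418 mm
θ = 34° = 0.593412 rad
V = θ·R_c·A = 0.593412·8.5418·374.6250 = 1898.906 mm³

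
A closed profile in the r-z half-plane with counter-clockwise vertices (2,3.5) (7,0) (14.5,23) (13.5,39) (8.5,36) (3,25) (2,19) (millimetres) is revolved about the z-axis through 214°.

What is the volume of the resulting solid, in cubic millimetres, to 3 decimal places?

Volume = 9270.748 mm³

Profile (r,z), 7 vertices: (2,3.5) (7,0) (14.5,23) (13.5,39) (8.5,36) (3,25) (2,19)
edge 0: (2,3.5)→(7,0)  cross = 2·0 − 7·3.5 = -24.5000; (r_i+r_j)·cross = 9·-24.5000 = -220.5000
edge 1: (7,0)→(14.5,23)  cross = 7·23 − 14.5·0 = 161.0000; (r_i+r_j)·cross = 21.5·161.0000 = 3461.5000
edge 2: (14.5,23)→(13.5,39)  cross = 14.5·39 − 13.5·23 = 255.0000; (r_i+r_j)·cross = 28·255.0000 = 7140.0000
edge 3: (13.5,39)→(8.5,36)  cross = 13.5·36 − 8.5·39 = 154.5000; (r_i+r_j)·cross = 22·154.5000 = 3399.0000
edge 4: (8.5,36)→(3,25)  cross = 8.5·25 − 3·36 = 104.5000; (r_i+r_j)·cross = 11.5·104.5000 = 1201.7500
edge 5: (3,25)→(2,19)  cross = 3·19 − 2·25 = 7.0000; (r_i+r_j)·cross = 5·7.0000 = 35.0000
edge 6: (2,19)→(2,3.5)  cross = 2·3.5 − 2·19 = -31.0000; (r_i+r_j)·cross = 4·-31.0000 = -124.0000
Σcross = 626.5000 → A = |Σcross|/2 = 313.2500 mm²
Σ(r_i+r_j)·cross = 14892.7500 → first moment M = |Σ|/6 = 2482.1250
R_c = M/A = 2482.1250/313.2500 = 7.9238 mm
θ = 214° = 3.735005 rad
V = θ·R_c·A = 3.735005·7.9238·313.2500 = 9270.748 mm³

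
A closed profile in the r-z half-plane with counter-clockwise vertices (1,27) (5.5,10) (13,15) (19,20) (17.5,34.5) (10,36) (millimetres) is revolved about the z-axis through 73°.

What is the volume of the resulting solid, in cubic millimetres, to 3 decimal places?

Profile (r,z), 6 vertices: (1,27) (5.5,10) (13,15) (19,20) (17.5,34.5) (10,36)
edge 0: (1,27)→(5.5,10)  cross = 1·10 − 5.5·27 = -138.5000; (r_i+r_j)·cross = 6.5·-138.5000 = -900.2500
edge 1: (5.5,10)→(13,15)  cross = 5.5·15 − 13·10 = -47.5000; (r_i+r_j)·cross = 18.5·-47.5000 = -878.7500
edge 2: (13,15)→(19,20)  cross = 13·20 − 19·15 = -25.0000; (r_i+r_j)·cross = 32·-25.0000 = -800.0000
edge 3: (19,20)→(17.5,34.5)  cross = 19·34.5 − 17.5·20 = 305.5000; (r_i+r_j)·cross = 36.5·305.5000 = 11150.7500
edge 4: (17.5,34.5)→(10,36)  cross = 17.5·36 − 10·34.5 = 285.0000; (r_i+r_j)·cross = 27.5·285.0000 = 7837.5000
edge 5: (10,36)→(1,27)  cross = 10·27 − 1·36 = 234.0000; (r_i+r_j)·cross = 11·234.0000 = 2574.0000
Σcross = 613.5000 → A = |Σcross|/2 = 306.7500 mm²
Σ(r_i+r_j)·cross = 18983.2500 → first moment M = |Σ|/6 = 3163.8750
R_c = M/A = 3163.8750/306.7500 = 10.3142 mm
θ = 73° = 1.274090 rad
V = θ·R_c·A = 1.274090·10.3142·306.7500 = 4031.063 mm³

Volume = 4031.063 mm³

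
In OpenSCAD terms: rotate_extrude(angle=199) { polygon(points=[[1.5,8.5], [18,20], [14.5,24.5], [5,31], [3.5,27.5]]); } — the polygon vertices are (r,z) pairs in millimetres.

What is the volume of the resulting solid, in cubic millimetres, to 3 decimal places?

Volume = 5252.933 mm³

Profile (r,z), 5 vertices: (1.5,8.5) (18,20) (14.5,24.5) (5,31) (3.5,27.5)
edge 0: (1.5,8.5)→(18,20)  cross = 1.5·20 − 18·8.5 = -123.0000; (r_i+r_j)·cross = 19.5·-123.0000 = -2398.5000
edge 1: (18,20)→(14.5,24.5)  cross = 18·24.5 − 14.5·20 = 151.0000; (r_i+r_j)·cross = 32.5·151.0000 = 4907.5000
edge 2: (14.5,24.5)→(5,31)  cross = 14.5·31 − 5·24.5 = 327.0000; (r_i+r_j)·cross = 19.5·327.0000 = 6376.5000
edge 3: (5,31)→(3.5,27.5)  cross = 5·27.5 − 3.5·31 = 29.0000; (r_i+r_j)·cross = 8.5·29.0000 = 246.5000
edge 4: (3.5,27.5)→(1.5,8.5)  cross = 3.5·8.5 − 1.5·27.5 = -11.5000; (r_i+r_j)·cross = 5·-11.5000 = -57.5000
Σcross = 372.5000 → A = |Σcross|/2 = 186.2500 mm²
Σ(r_i+r_j)·cross = 9074.5000 → first moment M = |Σ|/6 = 1512.4167
R_c = M/A = 1512.4167/186.2500 = 8.1204 mm
θ = 199° = 3.473205 rad
V = θ·R_c·A = 3.473205·8.1204·186.2500 = 5252.933 mm³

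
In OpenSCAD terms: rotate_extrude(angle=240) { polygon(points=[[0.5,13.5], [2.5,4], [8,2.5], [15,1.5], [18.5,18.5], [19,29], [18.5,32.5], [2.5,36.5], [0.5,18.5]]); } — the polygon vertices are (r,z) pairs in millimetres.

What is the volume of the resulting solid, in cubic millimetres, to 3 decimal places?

Volume = 20905.554 mm³

Profile (r,z), 9 vertices: (0.5,13.5) (2.5,4) (8,2.5) (15,1.5) (18.5,18.5) (19,29) (18.5,32.5) (2.5,36.5) (0.5,18.5)
edge 0: (0.5,13.5)→(2.5,4)  cross = 0.5·4 − 2.5·13.5 = -31.7500; (r_i+r_j)·cross = 3·-31.7500 = -95.2500
edge 1: (2.5,4)→(8,2.5)  cross = 2.5·2.5 − 8·4 = -25.7500; (r_i+r_j)·cross = 10.5·-25.7500 = -270.3750
edge 2: (8,2.5)→(15,1.5)  cross = 8·1.5 − 15·2.5 = -25.5000; (r_i+r_j)·cross = 23·-25.5000 = -586.5000
edge 3: (15,1.5)→(18.5,18.5)  cross = 15·18.5 − 18.5·1.5 = 249.7500; (r_i+r_j)·cross = 33.5·249.7500 = 8366.6250
edge 4: (18.5,18.5)→(19,29)  cross = 18.5·29 − 19·18.5 = 185.0000; (r_i+r_j)·cross = 37.5·185.0000 = 6937.5000
edge 5: (19,29)→(18.5,32.5)  cross = 19·32.5 − 18.5·29 = 81.0000; (r_i+r_j)·cross = 37.5·81.0000 = 3037.5000
edge 6: (18.5,32.5)→(2.5,36.5)  cross = 18.5·36.5 − 2.5·32.5 = 594.0000; (r_i+r_j)·cross = 21·594.0000 = 12474.0000
edge 7: (2.5,36.5)→(0.5,18.5)  cross = 2.5·18.5 − 0.5·36.5 = 28.0000; (r_i+r_j)·cross = 3·28.0000 = 84.0000
edge 8: (0.5,18.5)→(0.5,13.5)  cross = 0.5·13.5 − 0.5·18.5 = -2.5000; (r_i+r_j)·cross = 1·-2.5000 = -2.5000
Σcross = 1052.2500 → A = |Σcross|/2 = 526.1250 mm²
Σ(r_i+r_j)·cross = 29945.0000 → first moment M = |Σ|/6 = 4990.8333
R_c = M/A = 4990.8333/526.1250 = 9.4860 mm
θ = 240° = 4.188790 rad
V = θ·R_c·A = 4.188790·9.4860·526.1250 = 20905.554 mm³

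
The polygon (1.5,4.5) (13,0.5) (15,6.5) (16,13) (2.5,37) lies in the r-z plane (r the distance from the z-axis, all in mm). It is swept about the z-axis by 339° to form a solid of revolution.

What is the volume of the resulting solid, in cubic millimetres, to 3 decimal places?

Volume = 14114.577 mm³

Profile (r,z), 5 vertices: (1.5,4.5) (13,0.5) (15,6.5) (16,13) (2.5,37)
edge 0: (1.5,4.5)→(13,0.5)  cross = 1.5·0.5 − 13·4.5 = -57.7500; (r_i+r_j)·cross = 14.5·-57.7500 = -837.3750
edge 1: (13,0.5)→(15,6.5)  cross = 13·6.5 − 15·0.5 = 77.0000; (r_i+r_j)·cross = 28·77.0000 = 2156.0000
edge 2: (15,6.5)→(16,13)  cross = 15·13 − 16·6.5 = 91.0000; (r_i+r_j)·cross = 31·91.0000 = 2821.0000
edge 3: (16,13)→(2.5,37)  cross = 16·37 − 2.5·13 = 559.5000; (r_i+r_j)·cross = 18.5·559.5000 = 10350.7500
edge 4: (2.5,37)→(1.5,4.5)  cross = 2.5·4.5 − 1.5·37 = -44.2500; (r_i+r_j)·cross = 4·-44.2500 = -177.0000
Σcross = 625.5000 → A = |Σcross|/2 = 312.7500 mm²
Σ(r_i+r_j)·cross = 14313.3750 → first moment M = |Σ|/6 = 2385.5625
R_c = M/A = 2385.5625/312.7500 = 7.6277 mm
θ = 339° = 5.916666 rad
V = θ·R_c·A = 5.916666·7.6277·312.7500 = 14114.577 mm³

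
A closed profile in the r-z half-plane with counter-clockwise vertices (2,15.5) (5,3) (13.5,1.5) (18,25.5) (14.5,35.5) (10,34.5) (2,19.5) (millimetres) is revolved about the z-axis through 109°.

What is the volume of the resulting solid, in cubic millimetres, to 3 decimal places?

Profile (r,z), 7 vertices: (2,15.5) (5,3) (13.5,1.5) (18,25.5) (14.5,35.5) (10,34.5) (2,19.5)
edge 0: (2,15.5)→(5,3)  cross = 2·3 − 5·15.5 = -71.5000; (r_i+r_j)·cross = 7·-71.5000 = -500.5000
edge 1: (5,3)→(13.5,1.5)  cross = 5·1.5 − 13.5·3 = -33.0000; (r_i+r_j)·cross = 18.5·-33.0000 = -610.5000
edge 2: (13.5,1.5)→(18,25.5)  cross = 13.5·25.5 − 18·1.5 = 317.2500; (r_i+r_j)·cross = 31.5·317.2500 = 9993.3750
edge 3: (18,25.5)→(14.5,35.5)  cross = 18·35.5 − 14.5·25.5 = 269.2500; (r_i+r_j)·cross = 32.5·269.2500 = 8750.6250
edge 4: (14.5,35.5)→(10,34.5)  cross = 14.5·34.5 − 10·35.5 = 145.2500; (r_i+r_j)·cross = 24.5·145.2500 = 3558.6250
edge 5: (10,34.5)→(2,19.5)  cross = 10·19.5 − 2·34.5 = 126.0000; (r_i+r_j)·cross = 12·126.0000 = 1512.0000
edge 6: (2,19.5)→(2,15.5)  cross = 2·15.5 − 2·19.5 = -8.0000; (r_i+r_j)·cross = 4·-8.0000 = -32.0000
Σcross = 745.2500 → A = |Σcross|/2 = 372.6250 mm²
Σ(r_i+r_j)·cross = 22671.6250 → first moment M = |Σ|/6 = 3778.6042
R_c = M/A = 3778.6042/372.6250 = 10.1405 mm
θ = 109° = 1.902409 rad
V = θ·R_c·A = 1.902409·10.1405·372.6250 = 7188.450 mm³

Volume = 7188.450 mm³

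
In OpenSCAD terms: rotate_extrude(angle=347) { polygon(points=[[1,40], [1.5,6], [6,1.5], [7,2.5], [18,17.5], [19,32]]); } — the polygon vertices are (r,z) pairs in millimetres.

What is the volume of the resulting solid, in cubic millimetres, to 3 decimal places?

Volume = 25413.591 mm³

Profile (r,z), 6 vertices: (1,40) (1.5,6) (6,1.5) (7,2.5) (18,17.5) (19,32)
edge 0: (1,40)→(1.5,6)  cross = 1·6 − 1.5·40 = -54.0000; (r_i+r_j)·cross = 2.5·-54.0000 = -135.0000
edge 1: (1.5,6)→(6,1.5)  cross = 1.5·1.5 − 6·6 = -33.7500; (r_i+r_j)·cross = 7.5·-33.7500 = -253.1250
edge 2: (6,1.5)→(7,2.5)  cross = 6·2.5 − 7·1.5 = 4.5000; (r_i+r_j)·cross = 13·4.5000 = 58.5000
edge 3: (7,2.5)→(18,17.5)  cross = 7·17.5 − 18·2.5 = 77.5000; (r_i+r_j)·cross = 25·77.5000 = 1937.5000
edge 4: (18,17.5)→(19,32)  cross = 18·32 − 19·17.5 = 243.5000; (r_i+r_j)·cross = 37·243.5000 = 9009.5000
edge 5: (19,32)→(1,40)  cross = 19·40 − 1·32 = 728.0000; (r_i+r_j)·cross = 20·728.0000 = 14560.0000
Σcross = 965.7500 → A = |Σcross|/2 = 482.8750 mm²
Σ(r_i+r_j)·cross = 25177.3750 → first moment M = |Σ|/6 = 4196.2292
R_c = M/A = 4196.2292/482.8750 = 8.6901 mm
θ = 347° = 6.056293 rad
V = θ·R_c·A = 6.056293·8.6901·482.8750 = 25413.591 mm³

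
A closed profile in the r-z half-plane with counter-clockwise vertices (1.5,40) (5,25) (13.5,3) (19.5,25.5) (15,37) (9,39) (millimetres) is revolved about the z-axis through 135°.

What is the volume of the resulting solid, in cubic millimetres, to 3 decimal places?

Volume = 9156.368 mm³

Profile (r,z), 6 vertices: (1.5,40) (5,25) (13.5,3) (19.5,25.5) (15,37) (9,39)
edge 0: (1.5,40)→(5,25)  cross = 1.5·25 − 5·40 = -162.5000; (r_i+r_j)·cross = 6.5·-162.5000 = -1056.2500
edge 1: (5,25)→(13.5,3)  cross = 5·3 − 13.5·25 = -322.5000; (r_i+r_j)·cross = 18.5·-322.5000 = -5966.2500
edge 2: (13.5,3)→(19.5,25.5)  cross = 13.5·25.5 − 19.5·3 = 285.7500; (r_i+r_j)·cross = 33·285.7500 = 9429.7500
edge 3: (19.5,25.5)→(15,37)  cross = 19.5·37 − 15·25.5 = 339.0000; (r_i+r_j)·cross = 34.5·339.0000 = 11695.5000
edge 4: (15,37)→(9,39)  cross = 15·39 − 9·37 = 252.0000; (r_i+r_j)·cross = 24·252.0000 = 6048.0000
edge 5: (9,39)→(1.5,40)  cross = 9·40 − 1.5·39 = 301.5000; (r_i+r_j)·cross = 10.5·301.5000 = 3165.7500
Σcross = 693.2500 → A = |Σcross|/2 = 346.6250 mm²
Σ(r_i+r_j)·cross = 23316.5000 → first moment M = |Σ|/6 = 3886.0833
R_c = M/A = 3886.0833/346.6250 = 11.2112 mm
θ = 135° = 2.356194 rad
V = θ·R_c·A = 2.356194·11.2112·346.6250 = 9156.368 mm³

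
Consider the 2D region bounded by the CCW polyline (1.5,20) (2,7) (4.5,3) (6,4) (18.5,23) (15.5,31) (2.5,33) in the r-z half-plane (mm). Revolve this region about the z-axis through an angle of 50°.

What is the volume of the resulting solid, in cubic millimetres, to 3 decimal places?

Profile (r,z), 7 vertices: (1.5,20) (2,7) (4.5,3) (6,4) (18.5,23) (15.5,31) (2.5,33)
edge 0: (1.5,20)→(2,7)  cross = 1.5·7 − 2·20 = -29.5000; (r_i+r_j)·cross = 3.5·-29.5000 = -103.2500
edge 1: (2,7)→(4.5,3)  cross = 2·3 − 4.5·7 = -25.5000; (r_i+r_j)·cross = 6.5·-25.5000 = -165.7500
edge 2: (4.5,3)→(6,4)  cross = 4.5·4 − 6·3 = 0.0000; (r_i+r_j)·cross = 10.5·0.0000 = 0.0000
edge 3: (6,4)→(18.5,23)  cross = 6·23 − 18.5·4 = 64.0000; (r_i+r_j)·cross = 24.5·64.0000 = 1568.0000
edge 4: (18.5,23)→(15.5,31)  cross = 18.5·31 − 15.5·23 = 217.0000; (r_i+r_j)·cross = 34·217.0000 = 7378.0000
edge 5: (15.5,31)→(2.5,33)  cross = 15.5·33 − 2.5·31 = 434.0000; (r_i+r_j)·cross = 18·434.0000 = 7812.0000
edge 6: (2.5,33)→(1.5,20)  cross = 2.5·20 − 1.5·33 = 0.5000; (r_i+r_j)·cross = 4·0.5000 = 2.0000
Σcross = 660.5000 → A = |Σcross|/2 = 330.2500 mm²
Σ(r_i+r_j)·cross = 16491.0000 → first moment M = |Σ|/6 = 2748.5000
R_c = M/A = 2748.5000/330.2500 = 8.3225 mm
θ = 50° = 0.872665 rad
V = θ·R_c·A = 0.872665·8.3225·330.2500 = 2398.519 mm³

Volume = 2398.519 mm³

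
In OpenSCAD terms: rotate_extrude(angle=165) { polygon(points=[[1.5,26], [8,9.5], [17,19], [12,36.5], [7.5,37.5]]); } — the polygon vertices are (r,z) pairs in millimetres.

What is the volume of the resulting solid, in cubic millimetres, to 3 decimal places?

Profile (r,z), 5 vertices: (1.5,26) (8,9.5) (17,19) (12,36.5) (7.5,37.5)
edge 0: (1.5,26)→(8,9.5)  cross = 1.5·9.5 − 8·26 = -193.7500; (r_i+r_j)·cross = 9.5·-193.7500 = -1840.6250
edge 1: (8,9.5)→(17,19)  cross = 8·19 − 17·9.5 = -9.5000; (r_i+r_j)·cross = 25·-9.5000 = -237.5000
edge 2: (17,19)→(12,36.5)  cross = 17·36.5 − 12·19 = 392.5000; (r_i+r_j)·cross = 29·392.5000 = 11382.5000
edge 3: (12,36.5)→(7.5,37.5)  cross = 12·37.5 − 7.5·36.5 = 176.2500; (r_i+r_j)·cross = 19.5·176.2500 = 3436.8750
edge 4: (7.5,37.5)→(1.5,26)  cross = 7.5·26 − 1.5·37.5 = 138.7500; (r_i+r_j)·cross = 9·138.7500 = 1248.7500
Σcross = 504.2500 → A = |Σcross|/2 = 252.1250 mm²
Σ(r_i+r_j)·cross = 13990.0000 → first moment M = |Σ|/6 = 2331.6667
R_c = M/A = 2331.6667/252.1250 = 9.2481 mm
θ = 165° = 2.879793 rad
V = θ·R_c·A = 2.879793·9.2481·252.1250 = 6714.718 mm³

Volume = 6714.718 mm³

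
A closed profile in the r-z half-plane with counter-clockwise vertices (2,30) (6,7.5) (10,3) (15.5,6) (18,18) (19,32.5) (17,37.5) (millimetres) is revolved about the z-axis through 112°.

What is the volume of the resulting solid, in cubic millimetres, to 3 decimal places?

Profile (r,z), 7 vertices: (2,30) (6,7.5) (10,3) (15.5,6) (18,18) (19,32.5) (17,37.5)
edge 0: (2,30)→(6,7.5)  cross = 2·7.5 − 6·30 = -165.0000; (r_i+r_j)·cross = 8·-165.0000 = -1320.0000
edge 1: (6,7.5)→(10,3)  cross = 6·3 − 10·7.5 = -57.0000; (r_i+r_j)·cross = 16·-57.0000 = -912.0000
edge 2: (10,3)→(15.5,6)  cross = 10·6 − 15.5·3 = 13.5000; (r_i+r_j)·cross = 25.5·13.5000 = 344.2500
edge 3: (15.5,6)→(18,18)  cross = 15.5·18 − 18·6 = 171.0000; (r_i+r_j)·cross = 33.5·171.0000 = 5728.5000
edge 4: (18,18)→(19,32.5)  cross = 18·32.5 − 19·18 = 243.0000; (r_i+r_j)·cross = 37·243.0000 = 8991.0000
edge 5: (19,32.5)→(17,37.5)  cross = 19·37.5 − 17·32.5 = 160.0000; (r_i+r_j)·cross = 36·160.0000 = 5760.0000
edge 6: (17,37.5)→(2,30)  cross = 17·30 − 2·37.5 = 435.0000; (r_i+r_j)·cross = 19·435.0000 = 8265.0000
Σcross = 800.5000 → A = |Σcross|/2 = 400.2500 mm²
Σ(r_i+r_j)·cross = 26856.7500 → first moment M = |Σ|/6 = 4476.1250
R_c = M/A = 4476.1250/400.2500 = 11.1833 mm
θ = 112° = 1.954769 rad
V = θ·R_c·A = 1.954769·11.1833·400.2500 = 8749.789 mm³

Volume = 8749.789 mm³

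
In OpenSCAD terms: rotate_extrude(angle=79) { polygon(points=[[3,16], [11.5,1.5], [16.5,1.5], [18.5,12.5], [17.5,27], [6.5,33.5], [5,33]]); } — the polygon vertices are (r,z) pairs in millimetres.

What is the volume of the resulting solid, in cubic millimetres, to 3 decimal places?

Profile (r,z), 7 vertices: (3,16) (11.5,1.5) (16.5,1.5) (18.5,12.5) (17.5,27) (6.5,33.5) (5,33)
edge 0: (3,16)→(11.5,1.5)  cross = 3·1.5 − 11.5·16 = -179.5000; (r_i+r_j)·cross = 14.5·-179.5000 = -2602.7500
edge 1: (11.5,1.5)→(16.5,1.5)  cross = 11.5·1.5 − 16.5·1.5 = -7.5000; (r_i+r_j)·cross = 28·-7.5000 = -210.0000
edge 2: (16.5,1.5)→(18.5,12.5)  cross = 16.5·12.5 − 18.5·1.5 = 178.5000; (r_i+r_j)·cross = 35·178.5000 = 6247.5000
edge 3: (18.5,12.5)→(17.5,27)  cross = 18.5·27 − 17.5·12.5 = 280.7500; (r_i+r_j)·cross = 36·280.7500 = 10107.0000
edge 4: (17.5,27)→(6.5,33.5)  cross = 17.5·33.5 − 6.5·27 = 410.7500; (r_i+r_j)·cross = 24·410.7500 = 9858.0000
edge 5: (6.5,33.5)→(5,33)  cross = 6.5·33 − 5·33.5 = 47.0000; (r_i+r_j)·cross = 11.5·47.0000 = 540.5000
edge 6: (5,33)→(3,16)  cross = 5·16 − 3·33 = -19.0000; (r_i+r_j)·cross = 8·-19.0000 = -152.0000
Σcross = 711.0000 → A = |Σcross|/2 = 355.5000 mm²
Σ(r_i+r_j)·cross = 23788.2500 → first moment M = |Σ|/6 = 3964.7083
R_c = M/A = 3964.7083/355.5000 = 11.1525 mm
θ = 79° = 1.378810 rad
V = θ·R_c·A = 1.378810·11.1525·355.5000 = 5466.580 mm³

Volume = 5466.580 mm³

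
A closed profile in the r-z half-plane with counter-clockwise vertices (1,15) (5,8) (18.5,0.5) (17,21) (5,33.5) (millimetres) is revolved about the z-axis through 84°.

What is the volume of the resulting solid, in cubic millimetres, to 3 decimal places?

Profile (r,z), 5 vertices: (1,15) (5,8) (18.5,0.5) (17,21) (5,33.5)
edge 0: (1,15)→(5,8)  cross = 1·8 − 5·15 = -67.0000; (r_i+r_j)·cross = 6·-67.0000 = -402.0000
edge 1: (5,8)→(18.5,0.5)  cross = 5·0.5 − 18.5·8 = -145.5000; (r_i+r_j)·cross = 23.5·-145.5000 = -3419.2500
edge 2: (18.5,0.5)→(17,21)  cross = 18.5·21 − 17·0.5 = 380.0000; (r_i+r_j)·cross = 35.5·380.0000 = 13490.0000
edge 3: (17,21)→(5,33.5)  cross = 17·33.5 − 5·21 = 464.5000; (r_i+r_j)·cross = 22·464.5000 = 10219.0000
edge 4: (5,33.5)→(1,15)  cross = 5·15 − 1·33.5 = 41.5000; (r_i+r_j)·cross = 6·41.5000 = 249.0000
Σcross = 673.5000 → A = |Σcross|/2 = 336.7500 mm²
Σ(r_i+r_j)·cross = 20136.7500 → first moment M = |Σ|/6 = 3356.1250
R_c = M/A = 3356.1250/336.7500 = 9.9662 mm
θ = 84° = 1.466077 rad
V = θ·R_c·A = 1.466077·9.9662·336.7500 = 4920.336 mm³

Volume = 4920.336 mm³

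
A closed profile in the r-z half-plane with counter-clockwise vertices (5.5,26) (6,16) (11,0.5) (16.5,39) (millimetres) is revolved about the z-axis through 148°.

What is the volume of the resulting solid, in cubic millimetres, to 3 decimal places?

Profile (r,z), 4 vertices: (5.5,26) (6,16) (11,0.5) (16.5,39)
edge 0: (5.5,26)→(6,16)  cross = 5.5·16 − 6·26 = -68.0000; (r_i+r_j)·cross = 11.5·-68.0000 = -782.0000
edge 1: (6,16)→(11,0.5)  cross = 6·0.5 − 11·16 = -173.0000; (r_i+r_j)·cross = 17·-173.0000 = -2941.0000
edge 2: (11,0.5)→(16.5,39)  cross = 11·39 − 16.5·0.5 = 420.7500; (r_i+r_j)·cross = 27.5·420.7500 = 11570.6250
edge 3: (16.5,39)→(5.5,26)  cross = 16.5·26 − 5.5·39 = 214.5000; (r_i+r_j)·cross = 22·214.5000 = 4719.0000
Σcross = 394.2500 → A = |Σcross|/2 = 197.1250 mm²
Σ(r_i+r_j)·cross = 12566.6250 → first moment M = |Σ|/6 = 2094.4375
R_c = M/A = 2094.4375/197.1250 = 10.6249 mm
θ = 148° = 2.583087 rad
V = θ·R_c·A = 2.583087·10.6249·197.1250 = 5410.115 mm³

Volume = 5410.115 mm³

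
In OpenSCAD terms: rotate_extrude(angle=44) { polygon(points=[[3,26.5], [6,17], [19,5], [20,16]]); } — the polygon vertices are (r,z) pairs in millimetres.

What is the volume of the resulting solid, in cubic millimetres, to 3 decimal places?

Profile (r,z), 4 vertices: (3,26.5) (6,17) (19,5) (20,16)
edge 0: (3,26.5)→(6,17)  cross = 3·17 − 6·26.5 = -108.0000; (r_i+r_j)·cross = 9·-108.0000 = -972.0000
edge 1: (6,17)→(19,5)  cross = 6·5 − 19·17 = -293.0000; (r_i+r_j)·cross = 25·-293.0000 = -7325.0000
edge 2: (19,5)→(20,16)  cross = 19·16 − 20·5 = 204.0000; (r_i+r_j)·cross = 39·204.0000 = 7956.0000
edge 3: (20,16)→(3,26.5)  cross = 20·26.5 − 3·16 = 482.0000; (r_i+r_j)·cross = 23·482.0000 = 11086.0000
Σcross = 285.0000 → A = |Σcross|/2 = 142.5000 mm²
Σ(r_i+r_j)·cross = 10745.0000 → first moment M = |Σ|/6 = 1790.8333
R_c = M/A = 1790.8333/142.5000 = 12.5673 mm
θ = 44° = 0.767945 rad
V = θ·R_c·A = 0.767945·12.5673·142.5000 = 1375.261 mm³

Volume = 1375.261 mm³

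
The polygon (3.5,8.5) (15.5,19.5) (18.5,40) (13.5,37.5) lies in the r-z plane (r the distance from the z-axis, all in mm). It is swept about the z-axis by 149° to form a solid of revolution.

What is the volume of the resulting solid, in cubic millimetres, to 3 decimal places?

Volume = 5308.353 mm³

Profile (r,z), 4 vertices: (3.5,8.5) (15.5,19.5) (18.5,40) (13.5,37.5)
edge 0: (3.5,8.5)→(15.5,19.5)  cross = 3.5·19.5 − 15.5·8.5 = -63.5000; (r_i+r_j)·cross = 19·-63.5000 = -1206.5000
edge 1: (15.5,19.5)→(18.5,40)  cross = 15.5·40 − 18.5·19.5 = 259.2500; (r_i+r_j)·cross = 34·259.2500 = 8814.5000
edge 2: (18.5,40)→(13.5,37.5)  cross = 18.5·37.5 − 13.5·40 = 153.7500; (r_i+r_j)·cross = 32·153.7500 = 4920.0000
edge 3: (13.5,37.5)→(3.5,8.5)  cross = 13.5·8.5 − 3.5·37.5 = -16.5000; (r_i+r_j)·cross = 17·-16.5000 = -280.5000
Σcross = 333.0000 → A = |Σcross|/2 = 166.5000 mm²
Σ(r_i+r_j)·cross = 12247.5000 → first moment M = |Σ|/6 = 2041.2500
R_c = M/A = 2041.2500/166.5000 = 12.2598 mm
θ = 149° = 2.600541 rad
V = θ·R_c·A = 2.600541·12.2598·166.5000 = 5308.353 mm³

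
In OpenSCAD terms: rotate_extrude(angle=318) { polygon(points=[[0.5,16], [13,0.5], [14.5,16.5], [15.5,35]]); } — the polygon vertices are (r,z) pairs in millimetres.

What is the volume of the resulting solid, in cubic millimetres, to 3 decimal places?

Profile (r,z), 4 vertices: (0.5,16) (13,0.5) (14.5,16.5) (15.5,35)
edge 0: (0.5,16)→(13,0.5)  cross = 0.5·0.5 − 13·16 = -207.7500; (r_i+r_j)·cross = 13.5·-207.7500 = -2804.6250
edge 1: (13,0.5)→(14.5,16.5)  cross = 13·16.5 − 14.5·0.5 = 207.2500; (r_i+r_j)·cross = 27.5·207.2500 = 5699.3750
edge 2: (14.5,16.5)→(15.5,35)  cross = 14.5·35 − 15.5·16.5 = 251.7500; (r_i+r_j)·cross = 30·251.7500 = 7552.5000
edge 3: (15.5,35)→(0.5,16)  cross = 15.5·16 − 0.5·35 = 230.5000; (r_i+r_j)·cross = 16·230.5000 = 3688.0000
Σcross = 481.7500 → A = |Σcross|/2 = 240.8750 mm²
Σ(r_i+r_j)·cross = 14135.2500 → first moment M = |Σ|/6 = 2355.8750
R_c = M/A = 2355.8750/240.8750 = 9.7805 mm
θ = 318° = 5.550147 rad
V = θ·R_c·A = 5.550147·9.7805·240.8750 = 13075.453 mm³

Volume = 13075.453 mm³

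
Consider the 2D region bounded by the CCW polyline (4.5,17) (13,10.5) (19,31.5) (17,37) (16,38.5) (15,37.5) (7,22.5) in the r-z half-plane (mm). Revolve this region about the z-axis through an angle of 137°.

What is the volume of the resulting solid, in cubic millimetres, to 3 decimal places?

Profile (r,z), 7 vertices: (4.5,17) (13,10.5) (19,31.5) (17,37) (16,38.5) (15,37.5) (7,22.5)
edge 0: (4.5,17)→(13,10.5)  cross = 4.5·10.5 − 13·17 = -173.7500; (r_i+r_j)·cross = 17.5·-173.7500 = -3040.6250
edge 1: (13,10.5)→(19,31.5)  cross = 13·31.5 − 19·10.5 = 210.0000; (r_i+r_j)·cross = 32·210.0000 = 6720.0000
edge 2: (19,31.5)→(17,37)  cross = 19·37 − 17·31.5 = 167.5000; (r_i+r_j)·cross = 36·167.5000 = 6030.0000
edge 3: (17,37)→(16,38.5)  cross = 17·38.5 − 16·37 = 62.5000; (r_i+r_j)·cross = 33·62.5000 = 2062.5000
edge 4: (16,38.5)→(15,37.5)  cross = 16·37.5 − 15·38.5 = 22.5000; (r_i+r_j)·cross = 31·22.5000 = 697.5000
edge 5: (15,37.5)→(7,22.5)  cross = 15·22.5 − 7·37.5 = 75.0000; (r_i+r_j)·cross = 22·75.0000 = 1650.0000
edge 6: (7,22.5)→(4.5,17)  cross = 7·17 − 4.5·22.5 = 17.7500; (r_i+r_j)·cross = 11.5·17.7500 = 204.1250
Σcross = 381.5000 → A = |Σcross|/2 = 190.7500 mm²
Σ(r_i+r_j)·cross = 14323.5000 → first moment M = |Σ|/6 = 2387.2500
R_c = M/A = 2387.2500/190.7500 = 12.5151 mm
θ = 137° = 2.391101 rad
V = θ·R_c·A = 2.391101·12.5151·190.7500 = 5708.156 mm³

Volume = 5708.156 mm³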